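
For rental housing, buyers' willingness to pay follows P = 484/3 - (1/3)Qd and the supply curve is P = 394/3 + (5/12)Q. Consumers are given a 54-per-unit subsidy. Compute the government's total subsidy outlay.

Pre-subsidy: 484/3 - (1/3)Q = 394/3 + (5/12)Q gives Q* = 40 and P* = 148.
With the rebate, buyers effectively pay Pb = Ps − 54, where Ps is the price sellers receive.
On the curves, Pb = 484/3 - (1/3)Q and Ps = 394/3 + (5/12)Q; the wedge Ps − Pb = 54 gives 394/3 + (5/12)Q − (484/3 - (1/3)Q) = 54, so Q' = 112.
Then Pb = 484/3 − (1/3)·112 = 124 and Ps = 394/3 + (5/12)·112 = 178.
Government outlay = subsidy × quantity = 54 × 112 = 6048.

Government cost = 6048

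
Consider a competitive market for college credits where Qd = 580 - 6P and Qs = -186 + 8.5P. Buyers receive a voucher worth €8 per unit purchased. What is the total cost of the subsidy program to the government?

Government cost = 67552/29

Pre-subsidy: 580 - 6P = -186 + 8.5P gives P* = 1532/29, Q* = 7628/29.
With the rebate, buyers effectively pay Pb = Ps − 8, where Ps is the price sellers receive.
Demand in terms of Ps becomes Qd = 580 − 6(Ps − 8) = 628 - 6Ps. Setting this equal to supply: 628 - 6Ps = -186 + 8.5Ps, so Ps = 1628/29.
Buyers pay Pb = 1628/29 − 8 = 1396/29; Q' = -186 + 8.5·(1628/29) = 8444/29.
Government outlay = subsidy × quantity = 8 × 8444/29 = 67552/29.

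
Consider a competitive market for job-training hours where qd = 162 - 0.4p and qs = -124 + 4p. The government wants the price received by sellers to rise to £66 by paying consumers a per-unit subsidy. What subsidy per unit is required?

At a seller price of 66, quantity supplied is -124 + 4·66 = 140.
Buyers absorb 140 only when they pay pb with 162 − 0.4·pb = 140, i.e. pb = 55.
s = ps − pb = 66 − 55 = 11.

Required subsidy s = £11 per unit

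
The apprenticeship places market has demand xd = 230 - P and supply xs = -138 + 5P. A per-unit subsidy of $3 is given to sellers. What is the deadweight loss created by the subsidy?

Deadweight loss = $3.75

Pre-subsidy: 230 - P = -138 + 5P gives P* = 184/3, x* = 506/3.
With the subsidy, sellers receive Ps = Pb + 3 for each unit, where Pb is the price buyers pay.
Supply in terms of Pb becomes xs = -138 + 5(Pb + 3) = -123 + 5Pb. Setting this equal to demand: 230 - Pb = -123 + 5Pb, so Pb = 353/6.
Sellers receive Ps = 353/6 + 3 = 371/6; x' = 230 − 1·(353/6) = 1027/6.
The subsidy expands output by 1027/6 − 506/3 = 2.5 past the efficient level; on those units the gap between marginal cost and willingness to pay runs from 0 up to 3.
DWL = ½ × 3 × 2.5 = 3.75.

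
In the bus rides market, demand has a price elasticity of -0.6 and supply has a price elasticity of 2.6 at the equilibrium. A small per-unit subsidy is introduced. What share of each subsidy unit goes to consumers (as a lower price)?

Consumer share = 0.8125

For a small subsidy around the equilibrium, the benefit split depends on the relative slopes, which at a point are proportional to the elasticities.
Buyer share = εs/(εs + |εd|) = 2.6/(2.6 + 0.6) = 0.8125; seller share = |εd|/(εs + |εd|) = 0.1875.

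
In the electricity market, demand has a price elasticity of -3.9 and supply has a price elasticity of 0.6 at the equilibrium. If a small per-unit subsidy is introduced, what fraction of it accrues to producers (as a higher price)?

For a small subsidy around the equilibrium, the benefit split depends on the relative slopes, which at a point are proportional to the elasticities.
Buyer share = εs/(εs + |εd|) = 0.6/(0.6 + 3.9) = 2/15; seller share = |εd|/(εs + |εd|) = 13/15.
So producers capture 13/15 of the subsidy.

Producer share = 13/15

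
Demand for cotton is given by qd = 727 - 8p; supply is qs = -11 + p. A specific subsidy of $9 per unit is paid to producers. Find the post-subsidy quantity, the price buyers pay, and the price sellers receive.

Pre-subsidy: 727 - 8p = -11 + p gives p* = 82, q* = 71.
With the subsidy, sellers receive ps = pb + 9 for each unit, where pb is the price buyers pay.
Supply in terms of pb becomes qs = -11 + 1(pb + 9) = -2 + pb. Setting this equal to demand: 727 - 8pb = -2 + pb, so pb = 81.
Sellers receive ps = 81 + 9 = 90; q' = 727 − 8·81 = 79.

q' = 79; buyers pay $81; sellers receive $90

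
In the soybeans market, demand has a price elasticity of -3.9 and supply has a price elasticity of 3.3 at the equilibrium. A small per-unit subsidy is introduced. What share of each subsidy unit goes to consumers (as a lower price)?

Consumer share = 11/24

For a small subsidy around the equilibrium, the benefit split depends on the relative slopes, which at a point are proportional to the elasticities.
Buyer share = εs/(εs + |εd|) = 3.3/(3.3 + 3.9) = 11/24; seller share = |εd|/(εs + |εd|) = 13/24.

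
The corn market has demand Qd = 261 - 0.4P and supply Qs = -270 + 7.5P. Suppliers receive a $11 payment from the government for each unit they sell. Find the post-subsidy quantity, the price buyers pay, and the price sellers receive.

Q' = 18825/79; buyers pay 4485/79; sellers receive 5354/79

Pre-subsidy: 261 - 0.4P = -270 + 7.5P gives P* = 5310/79, Q* = 18495/79.
With the subsidy, sellers receive Ps = Pb + 11 for each unit, where Pb is the price buyers pay.
Supply in terms of Pb becomes Qs = -270 + 7.5(Pb + 11) = -187.5 + 7.5Pb. Setting this equal to demand: 261 - 0.4Pb = -187.5 + 7.5Pb, so Pb = 4485/79.
Sellers receive Ps = 4485/79 + 11 = 5354/79; Q' = 261 − 0.4·(4485/79) = 18825/79.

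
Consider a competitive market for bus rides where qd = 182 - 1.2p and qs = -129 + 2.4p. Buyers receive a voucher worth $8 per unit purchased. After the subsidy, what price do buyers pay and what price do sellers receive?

Buyers pay 1459/18; sellers receive 1603/18

Pre-subsidy: 182 - 1.2p = -129 + 2.4p gives p* = 1555/18, q* = 235/3.
With the rebate, buyers effectively pay pb = ps − 8, where ps is the price sellers receive.
Demand in terms of ps becomes qd = 182 − 1.2(ps − 8) = 191.6 - 1.2ps. Setting this equal to supply: 191.6 - 1.2ps = -129 + 2.4ps, so ps = 1603/18.
Buyers pay pb = 1603/18 − 8 = 1459/18; q' = -129 + 2.4·(1603/18) = 1271/15.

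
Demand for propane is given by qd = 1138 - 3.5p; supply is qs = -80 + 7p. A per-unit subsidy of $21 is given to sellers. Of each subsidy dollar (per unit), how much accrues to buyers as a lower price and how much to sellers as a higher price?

Buyers gain $14 per unit; sellers gain $7 per unit

Pre-subsidy: 1138 - 3.5p = -80 + 7p gives p* = 116, q* = 732.
With the subsidy, sellers receive ps = pb + 21 for each unit, where pb is the price buyers pay.
Supply in terms of pb becomes qs = -80 + 7(pb + 21) = 67 + 7pb. Setting this equal to demand: 1138 - 3.5pb = 67 + 7pb, so pb = 102.
Sellers receive ps = 102 + 21 = 123; q' = 1138 − 3.5·102 = 781.
Buyers' price falls by p* − pb = 116 − 102 = 14; sellers' price rises by ps − p* = 123 − 116 = 7.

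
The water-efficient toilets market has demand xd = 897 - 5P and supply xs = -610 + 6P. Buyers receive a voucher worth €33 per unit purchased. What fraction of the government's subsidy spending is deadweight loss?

Pre-subsidy: 897 - 5P = -610 + 6P gives P* = 137, x* = 212.
With the rebate, buyers effectively pay Pb = Ps − 33, where Ps is the price sellers receive.
Demand in terms of Ps becomes xd = 897 − 5(Ps − 33) = 1062 - 5Ps. Setting this equal to supply: 1062 - 5Ps = -610 + 6Ps, so Ps = 152.
Buyers pay Pb = 152 − 33 = 119; x' = -610 + 6·152 = 302.
ΔCS = ½(212 + 302)(137 − 119) = 4626; ΔPS = ½(212 + 302)(152 − 137) = 3855.
Government spending = 33 × 302 = 9966.
DWL = ½ × 33 × (302 − 212) = 1485; fraction = 1485 / 9966 = 45/302.

DWL / government spending = 45/302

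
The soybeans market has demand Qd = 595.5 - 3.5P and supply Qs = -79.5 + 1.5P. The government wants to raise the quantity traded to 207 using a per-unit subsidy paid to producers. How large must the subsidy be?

Required subsidy s = 80 per unit

At Q = 207, invert demand for the buyer price: Pb = (595.5 − 207)/3.5 = 111; invert supply for the seller price: Ps = (207 − (-79.5))/1.5 = 191.
The subsidy must fill the gap: s = Ps − Pb = 191 − 111 = 80.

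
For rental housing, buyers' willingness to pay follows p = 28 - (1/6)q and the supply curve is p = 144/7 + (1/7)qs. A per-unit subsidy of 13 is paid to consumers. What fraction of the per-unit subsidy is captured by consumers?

Pre-subsidy: 28 - (1/6)q = 144/7 + (1/7)q gives q* = 24 and p* = 24.
With the rebate, buyers effectively pay pb = ps − 13, where ps is the price sellers receive.
On the curves, pb = 28 - (1/6)q and ps = 144/7 + (1/7)q; the wedge ps − pb = 13 gives 144/7 + (1/7)q − (28 - (1/6)q) = 13, so q' = 66.
Then pb = 28 − (1/6)·66 = 17 and ps = 144/7 + (1/7)·66 = 30.
Buyers' price falls by p* − pb = 24 − 17 = 7; sellers' price rises by ps − p* = 30 − 24 = 6.
So consumers capture 7/13 = 7/13 of each unit of subsidy.

Consumer share = 7/13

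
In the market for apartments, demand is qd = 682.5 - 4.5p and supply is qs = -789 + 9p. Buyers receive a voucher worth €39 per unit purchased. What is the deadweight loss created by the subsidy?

Pre-subsidy: 682.5 - 4.5p = -789 + 9p gives p* = 109, q* = 192.
With the rebate, buyers effectively pay pb = ps − 39, where ps is the price sellers receive.
Demand in terms of ps becomes qd = 682.5 − 4.5(ps − 39) = 858 - 4.5ps. Setting this equal to supply: 858 - 4.5ps = -789 + 9ps, so ps = 122.
Buyers pay pb = 122 − 39 = 83; q' = -789 + 9·122 = 309.
The subsidy expands output by 309 − 192 = 117 past the efficient level; on those units the gap between marginal cost and willingness to pay runs from 0 up to 39.
DWL = ½ × 39 × 117 = 2281.5.

Deadweight loss = €2281.5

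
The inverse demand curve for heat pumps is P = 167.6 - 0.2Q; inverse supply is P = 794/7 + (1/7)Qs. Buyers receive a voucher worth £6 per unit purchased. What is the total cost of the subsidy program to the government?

Government cost = £1053

Pre-subsidy: 167.6 - 0.2Q = 794/7 + (1/7)Q gives Q* = 158 and P* = 136.
With the rebate, buyers effectively pay Pb = Ps − 6, where Ps is the price sellers receive.
On the curves, Pb = 167.6 - 0.2Q and Ps = 794/7 + (1/7)Q; the wedge Ps − Pb = 6 gives 794/7 + (1/7)Q − (167.6 - 0.2Q) = 6, so Q' = 175.5.
Then Pb = 167.6 − 0.2·175.5 = 132.5 and Ps = 794/7 + (1/7)·175.5 = 138.5.
Government outlay = subsidy × quantity = 6 × 175.5 = 1053.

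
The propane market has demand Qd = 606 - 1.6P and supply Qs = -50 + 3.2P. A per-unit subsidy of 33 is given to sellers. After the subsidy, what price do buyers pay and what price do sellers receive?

Pre-subsidy: 606 - 1.6P = -50 + 3.2P gives P* = 410/3, Q* = 1162/3.
With the subsidy, sellers receive Ps = Pb + 33 for each unit, where Pb is the price buyers pay.
Supply in terms of Pb becomes Qs = -50 + 3.2(Pb + 33) = 55.6 + 3.2Pb. Setting this equal to demand: 606 - 1.6Pb = 55.6 + 3.2Pb, so Pb = 344/3.
Sellers receive Ps = 344/3 + 33 = 443/3; Q' = 606 − 1.6·(344/3) = 6338/15.

Buyers pay 344/3; sellers receive 443/3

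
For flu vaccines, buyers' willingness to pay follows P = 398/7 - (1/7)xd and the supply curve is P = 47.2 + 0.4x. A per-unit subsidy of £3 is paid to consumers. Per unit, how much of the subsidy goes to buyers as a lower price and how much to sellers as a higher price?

Pre-subsidy: 398/7 - (1/7)x = 47.2 + 0.4x gives x* = 338/19 and P* = 1032/19.
With the rebate, buyers effectively pay Pb = Ps − 3, where Ps is the price sellers receive.
On the curves, Pb = 398/7 - (1/7)x and Ps = 47.2 + 0.4x; the wedge Ps − Pb = 3 gives 47.2 + 0.4x − (398/7 - (1/7)x) = 3, so x' = 443/19.
Then Pb = 398/7 − (1/7)·(443/19) = 1017/19 and Ps = 47.2 + 0.4·(443/19) = 1074/19.
Buyers' price falls by P* − Pb = 1032/19 − 1017/19 = 15/19; sellers' price rises by Ps − P* = 1074/19 − 1032/19 = 42/19.

Buyers gain 15/19 per unit; sellers gain 42/19 per unit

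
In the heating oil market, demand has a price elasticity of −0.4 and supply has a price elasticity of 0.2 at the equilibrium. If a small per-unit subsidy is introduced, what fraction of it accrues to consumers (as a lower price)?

Consumer share = 1/3

For a small subsidy around the equilibrium, the benefit split depends on the relative slopes, which at a point are proportional to the elasticities.
Buyer share = εs/(εs + |εd|) = 0.2/(0.2 + 0.4) = 1/3; seller share = |εd|/(εs + |εd|) = 2/3.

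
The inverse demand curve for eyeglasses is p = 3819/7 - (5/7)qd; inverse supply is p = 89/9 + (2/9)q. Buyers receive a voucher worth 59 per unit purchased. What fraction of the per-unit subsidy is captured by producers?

Pre-subsidy: 3819/7 - (5/7)q = 89/9 + (2/9)q gives q* = 572 and p* = 137.
With the rebate, buyers effectively pay pb = ps − 59, where ps is the price sellers receive.
On the curves, pb = 3819/7 - (5/7)q and ps = 89/9 + (2/9)q; the wedge ps − pb = 59 gives 89/9 + (2/9)q − (3819/7 - (5/7)q) = 59, so q' = 635.
Then pb = 3819/7 − (5/7)·635 = 92 and ps = 89/9 + (2/9)·635 = 151.
Buyers' price falls by p* − pb = 137 − 92 = 45; sellers' price rises by ps − p* = 151 − 137 = 14.
So producers capture 14/59 = 14/59 of each unit of subsidy.

Producer share = 14/59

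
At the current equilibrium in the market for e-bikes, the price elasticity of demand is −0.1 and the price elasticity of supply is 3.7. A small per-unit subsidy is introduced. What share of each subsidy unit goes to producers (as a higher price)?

For a small subsidy around the equilibrium, the benefit split depends on the relative slopes, which at a point are proportional to the elasticities.
Buyer share = εs/(εs + |εd|) = 3.7/(3.7 + 0.1) = 37/38; seller share = |εd|/(εs + |εd|) = 1/38.
So producers capture 1/38 of the subsidy.

Producer share = 1/38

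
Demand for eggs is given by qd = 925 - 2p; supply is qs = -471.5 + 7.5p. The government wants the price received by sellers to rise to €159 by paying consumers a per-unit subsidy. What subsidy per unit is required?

Required subsidy s = €57 per unit

At a seller price of 159, quantity supplied is -471.5 + 7.5·159 = 721.
Buyers absorb 721 only when they pay pb with 925 − 2·pb = 721, i.e. pb = 102.
s = ps − pb = 159 − 102 = 57.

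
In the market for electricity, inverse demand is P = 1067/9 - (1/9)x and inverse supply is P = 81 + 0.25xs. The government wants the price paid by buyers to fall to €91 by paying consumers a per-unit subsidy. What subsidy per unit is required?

At a buyer price of 91, quantity demanded is 1067 − 9·91 = 248.
Sellers supply 248 only when they receive Ps = 81 + 0.25·248 = 143.
s = Ps − Pb = 143 − 91 = 52.

Required subsidy s = €52 per unit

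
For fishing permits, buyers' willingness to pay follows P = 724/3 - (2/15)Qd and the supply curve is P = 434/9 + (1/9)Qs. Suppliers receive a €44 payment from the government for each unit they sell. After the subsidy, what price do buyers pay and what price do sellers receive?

Buyers pay €112; sellers receive €156

Pre-subsidy: 724/3 - (2/15)Q = 434/9 + (1/9)Q gives Q* = 790 and P* = 136.
With the subsidy, sellers receive Ps = Pb + 44 for each unit, where Pb is the price buyers pay.
On the curves, Pb = 724/3 - (2/15)Q and Ps = 434/9 + (1/9)Q; the wedge Ps − Pb = 44 gives 434/9 + (1/9)Q − (724/3 - (2/15)Q) = 44, so Q' = 970.
Then Pb = 724/3 − (2/15)·970 = 112 and Ps = 434/9 + (1/9)·970 = 156.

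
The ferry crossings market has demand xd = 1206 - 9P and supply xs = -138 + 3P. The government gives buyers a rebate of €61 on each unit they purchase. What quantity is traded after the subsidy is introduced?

Pre-subsidy: 1206 - 9P = -138 + 3P gives P* = 112, x* = 198.
With the rebate, buyers effectively pay Pb = Ps − 61, where Ps is the price sellers receive.
Demand in terms of Ps becomes xd = 1206 − 9(Ps − 61) = 1755 - 9Ps. Setting this equal to supply: 1755 - 9Ps = -138 + 3Ps, so Ps = 157.75.
Buyers pay Pb = 157.75 − 61 = 96.75; x' = -138 + 3·157.75 = 335.25.

x' = 335.25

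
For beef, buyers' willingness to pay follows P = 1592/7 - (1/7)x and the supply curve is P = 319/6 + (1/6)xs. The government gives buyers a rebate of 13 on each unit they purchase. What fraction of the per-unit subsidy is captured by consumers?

Consumer share = 6/13

Pre-subsidy: 1592/7 - (1/7)x = 319/6 + (1/6)x gives x* = 563 and P* = 147.
With the rebate, buyers effectively pay Pb = Ps − 13, where Ps is the price sellers receive.
On the curves, Pb = 1592/7 - (1/7)x and Ps = 319/6 + (1/6)x; the wedge Ps − Pb = 13 gives 319/6 + (1/6)x − (1592/7 - (1/7)x) = 13, so x' = 605.
Then Pb = 1592/7 − (1/7)·605 = 141 and Ps = 319/6 + (1/6)·605 = 154.
Buyers' price falls by P* − Pb = 147 − 141 = 6; sellers' price rises by Ps − P* = 154 − 147 = 7.
So consumers capture 6/13 = 6/13 of each unit of subsidy.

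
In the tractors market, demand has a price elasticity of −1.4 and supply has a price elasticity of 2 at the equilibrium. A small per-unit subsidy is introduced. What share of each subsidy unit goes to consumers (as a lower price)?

For a small subsidy around the equilibrium, the benefit split depends on the relative slopes, which at a point are proportional to the elasticities.
Buyer share = εs/(εs + |εd|) = 2/(2 + 1.4) = 10/17; seller share = |εd|/(εs + |εd|) = 7/17.

Consumer share = 10/17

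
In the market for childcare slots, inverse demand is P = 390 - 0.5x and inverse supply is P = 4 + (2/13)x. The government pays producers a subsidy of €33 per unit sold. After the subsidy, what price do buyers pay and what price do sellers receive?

Buyers pay 1183/17; sellers receive 1744/17

Pre-subsidy: 390 - 0.5x = 4 + (2/13)x gives x* = 10036/17 and P* = 1612/17.
With the subsidy, sellers receive Ps = Pb + 33 for each unit, where Pb is the price buyers pay.
On the curves, Pb = 390 - 0.5x and Ps = 4 + (2/13)x; the wedge Ps − Pb = 33 gives 4 + (2/13)x − (390 - 0.5x) = 33, so x' = 10894/17.
Then Pb = 390 − 0.5·(10894/17) = 1183/17 and Ps = 4 + (2/13)·(10894/17) = 1744/17.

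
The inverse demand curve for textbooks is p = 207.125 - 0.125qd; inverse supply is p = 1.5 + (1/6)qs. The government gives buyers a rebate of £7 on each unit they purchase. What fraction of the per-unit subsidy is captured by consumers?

Pre-subsidy: 207.125 - 0.125q = 1.5 + (1/6)q gives q* = 705 and p* = 119.
With the rebate, buyers effectively pay pb = ps − 7, where ps is the price sellers receive.
On the curves, pb = 207.125 - 0.125q and ps = 1.5 + (1/6)q; the wedge ps − pb = 7 gives 1.5 + (1/6)q − (207.125 - 0.125q) = 7, so q' = 729.
Then pb = 207.125 − 0.125·729 = 116 and ps = 1.5 + (1/6)·729 = 123.
Buyers' price falls by p* − pb = 119 − 116 = 3; sellers' price rises by ps − p* = 123 − 119 = 4.
So consumers capture 3/7 = 3/7 of each unit of subsidy.

Consumer share = 3/7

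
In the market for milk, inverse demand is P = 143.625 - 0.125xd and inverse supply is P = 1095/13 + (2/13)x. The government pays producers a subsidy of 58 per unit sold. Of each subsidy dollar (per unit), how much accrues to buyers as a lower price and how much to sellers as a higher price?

Pre-subsidy: 143.625 - 0.125x = 1095/13 + (2/13)x gives x* = 213 and P* = 117.
With the subsidy, sellers receive Ps = Pb + 58 for each unit, where Pb is the price buyers pay.
On the curves, Pb = 143.625 - 0.125x and Ps = 1095/13 + (2/13)x; the wedge Ps − Pb = 58 gives 1095/13 + (2/13)x − (143.625 - 0.125x) = 58, so x' = 421.
Then Pb = 143.625 − 0.125·421 = 91 and Ps = 1095/13 + (2/13)·421 = 149.
Buyers' price falls by P* − Pb = 117 − 91 = 26; sellers' price rises by Ps − P* = 149 − 117 = 32.

Buyers gain 26 per unit; sellers gain 32 per unit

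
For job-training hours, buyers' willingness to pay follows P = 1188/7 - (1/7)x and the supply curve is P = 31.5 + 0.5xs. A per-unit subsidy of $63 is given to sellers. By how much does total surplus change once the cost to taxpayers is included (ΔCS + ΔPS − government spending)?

Net change in total surplus = -$3087

Pre-subsidy: 1188/7 - (1/7)x = 31.5 + 0.5x gives x* = 215 and P* = 139.
With the subsidy, sellers receive Ps = Pb + 63 for each unit, where Pb is the price buyers pay.
On the curves, Pb = 1188/7 - (1/7)x and Ps = 31.5 + 0.5x; the wedge Ps − Pb = 63 gives 31.5 + 0.5x − (1188/7 - (1/7)x) = 63, so x' = 313.
Then Pb = 1188/7 − (1/7)·313 = 125 and Ps = 31.5 + 0.5·313 = 188.
ΔCS = ½(215 + 313)(139 − 125) = 3696; ΔPS = ½(215 + 313)(188 − 139) = 12936.
Government spending = 63 × 313 = 19719.
Net change = 3696 + 12936 − 19719 = -3087. The loss equals the DWL triangle ½·63·98.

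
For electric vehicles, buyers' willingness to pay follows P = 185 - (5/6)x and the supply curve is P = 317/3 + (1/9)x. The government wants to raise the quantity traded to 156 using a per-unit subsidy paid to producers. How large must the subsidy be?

At x = 156, from the demand curve buyers pay Pb = 185 − (5/6)·156 = 55; from the supply curve sellers need Ps = 317/3 + (1/9)·156 = 123.
The subsidy must fill the gap: s = Ps − Pb = 123 − 55 = 68.

Required subsidy s = 68 per unit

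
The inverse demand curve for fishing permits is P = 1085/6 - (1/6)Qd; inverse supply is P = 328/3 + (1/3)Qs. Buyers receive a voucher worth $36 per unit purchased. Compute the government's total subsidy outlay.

Pre-subsidy: 1085/6 - (1/6)Q = 328/3 + (1/3)Q gives Q* = 143 and P* = 157.
With the rebate, buyers effectively pay Pb = Ps − 36, where Ps is the price sellers receive.
On the curves, Pb = 1085/6 - (1/6)Q and Ps = 328/3 + (1/3)Q; the wedge Ps − Pb = 36 gives 328/3 + (1/3)Q − (1085/6 - (1/6)Q) = 36, so Q' = 215.
Then Pb = 1085/6 − (1/6)·215 = 145 and Ps = 328/3 + (1/3)·215 = 181.
Government outlay = subsidy × quantity = 36 × 215 = 7740.

Government cost = $7740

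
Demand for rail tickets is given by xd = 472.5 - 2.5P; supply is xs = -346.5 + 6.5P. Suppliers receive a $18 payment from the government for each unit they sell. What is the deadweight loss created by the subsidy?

Pre-subsidy: 472.5 - 2.5P = -346.5 + 6.5P gives P* = 91, x* = 245.
With the subsidy, sellers receive Ps = Pb + 18 for each unit, where Pb is the price buyers pay.
Supply in terms of Pb becomes xs = -346.5 + 6.5(Pb + 18) = -229.5 + 6.5Pb. Setting this equal to demand: 472.5 - 2.5Pb = -229.5 + 6.5Pb, so Pb = 78.
Sellers receive Ps = 78 + 18 = 96; x' = 472.5 − 2.5·78 = 277.5.
The subsidy expands output by 277.5 − 245 = 32.5 past the efficient level; on those units the gap between marginal cost and willingness to pay runs from 0 up to 18.
DWL = ½ × 18 × 32.5 = 292.5.

Deadweight loss = $292.5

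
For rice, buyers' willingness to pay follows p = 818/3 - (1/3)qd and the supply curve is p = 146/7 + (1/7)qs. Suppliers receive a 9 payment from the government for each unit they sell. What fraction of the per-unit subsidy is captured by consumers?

Consumer share = 0.7

Pre-subsidy: 818/3 - (1/3)q = 146/7 + (1/7)q gives q* = 528.8 and p* = 96.4.
With the subsidy, sellers receive ps = pb + 9 for each unit, where pb is the price buyers pay.
On the curves, pb = 818/3 - (1/3)q and ps = 146/7 + (1/7)q; the wedge ps − pb = 9 gives 146/7 + (1/7)q − (818/3 - (1/3)q) = 9, so q' = 547.7.
Then pb = 818/3 − (1/3)·547.7 = 90.1 and ps = 146/7 + (1/7)·547.7 = 99.1.
Buyers' price falls by p* − pb = 96.4 − 90.1 = 6.3; sellers' price rises by ps − p* = 99.1 − 96.4 = 2.7.
So consumers capture 6.3/9 = 0.7 of each unit of subsidy.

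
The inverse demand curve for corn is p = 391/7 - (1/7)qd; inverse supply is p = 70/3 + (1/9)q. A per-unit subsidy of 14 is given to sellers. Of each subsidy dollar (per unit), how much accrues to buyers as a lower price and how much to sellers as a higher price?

Buyers gain 7.875 per unit; sellers gain 6.125 per unit

Pre-subsidy: 391/7 - (1/7)q = 70/3 + (1/9)q gives q* = 128.0625 and p* = 37.5625.
With the subsidy, sellers receive ps = pb + 14 for each unit, where pb is the price buyers pay.
On the curves, pb = 391/7 - (1/7)q and ps = 70/3 + (1/9)q; the wedge ps − pb = 14 gives 70/3 + (1/9)q − (391/7 - (1/7)q) = 14, so q' = 183.1875.
Then pb = 391/7 − (1/7)·183.1875 = 29.6875 and ps = 70/3 + (1/9)·183.1875 = 43.6875.
Buyers' price falls by p* − pb = 37.5625 − 29.6875 = 7.875; sellers' price rises by ps − p* = 43.6875 − 37.5625 = 6.125.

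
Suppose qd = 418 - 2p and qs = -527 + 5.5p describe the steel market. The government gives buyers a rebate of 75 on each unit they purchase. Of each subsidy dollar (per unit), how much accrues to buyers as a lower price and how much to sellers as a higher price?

Buyers gain 55 per unit; sellers gain 20 per unit

Pre-subsidy: 418 - 2p = -527 + 5.5p gives p* = 126, q* = 166.
With the rebate, buyers effectively pay pb = ps − 75, where ps is the price sellers receive.
Demand in terms of ps becomes qd = 418 − 2(ps − 75) = 568 - 2ps. Setting this equal to supply: 568 - 2ps = -527 + 5.5ps, so ps = 146.
Buyers pay pb = 146 − 75 = 71; q' = -527 + 5.5·146 = 276.
Buyers' price falls by p* − pb = 126 − 71 = 55; sellers' price rises by ps − p* = 146 − 126 = 20.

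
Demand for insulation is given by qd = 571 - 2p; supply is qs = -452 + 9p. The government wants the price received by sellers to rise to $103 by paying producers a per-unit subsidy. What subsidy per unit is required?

At a seller price of 103, quantity supplied is -452 + 9·103 = 475.
Buyers absorb 475 only when they pay pb with 571 − 2·pb = 475, i.e. pb = 48.
s = ps − pb = 103 − 48 = 55.

Required subsidy s = $55 per unit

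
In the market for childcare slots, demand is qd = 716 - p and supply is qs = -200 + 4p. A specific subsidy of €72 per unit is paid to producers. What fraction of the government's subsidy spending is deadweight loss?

DWL / government spending = 2/41

Pre-subsidy: 716 - p = -200 + 4p gives p* = 183.2, q* = 532.8.
With the subsidy, sellers receive ps = pb + 72 for each unit, where pb is the price buyers pay.
Supply in terms of pb becomes qs = -200 + 4(pb + 72) = 88 + 4pb. Setting this equal to demand: 716 - pb = 88 + 4pb, so pb = 125.6.
Sellers receive ps = 125.6 + 72 = 197.6; q' = 716 − 1·125.6 = 590.4.
ΔCS = ½(532.8 + 590.4)(183.2 − 125.6) = 32348.16; ΔPS = ½(532.8 + 590.4)(197.6 − 183.2) = 8087.04.
Government spending = 72 × 590.4 = 42508.8.
DWL = ½ × 72 × (590.4 − 532.8) = 2073.6; fraction = 2073.6 / 42508.8 = 2/41.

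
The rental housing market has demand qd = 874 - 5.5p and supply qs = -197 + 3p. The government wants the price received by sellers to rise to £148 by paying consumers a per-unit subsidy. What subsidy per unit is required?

Required subsidy s = £34 per unit

At a seller price of 148, quantity supplied is -197 + 3·148 = 247.
Buyers absorb 247 only when they pay pb with 874 − 5.5·pb = 247, i.e. pb = 114.
s = ps − pb = 148 − 114 = 34.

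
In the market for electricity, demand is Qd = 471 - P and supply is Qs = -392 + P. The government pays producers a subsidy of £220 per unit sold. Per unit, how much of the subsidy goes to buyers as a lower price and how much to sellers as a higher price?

Pre-subsidy: 471 - P = -392 + P gives P* = 431.5, Q* = 39.5.
With the subsidy, sellers receive Ps = Pb + 220 for each unit, where Pb is the price buyers pay.
Supply in terms of Pb becomes Qs = -392 + 1(Pb + 220) = -172 + Pb. Setting this equal to demand: 471 - Pb = -172 + Pb, so Pb = 321.5.
Sellers receive Ps = 321.5 + 220 = 541.5; Q' = 471 − 1·321.5 = 149.5.
Buyers' price falls by P* − Pb = 431.5 − 321.5 = 110; sellers' price rises by Ps − P* = 541.5 − 431.5 = 110.

Buyers gain £110 per unit; sellers gain £110 per unit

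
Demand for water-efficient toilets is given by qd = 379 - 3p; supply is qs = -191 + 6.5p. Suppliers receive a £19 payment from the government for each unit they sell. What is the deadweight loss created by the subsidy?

Pre-subsidy: 379 - 3p = -191 + 6.5p gives p* = 60, q* = 199.
With the subsidy, sellers receive ps = pb + 19 for each unit, where pb is the price buyers pay.
Supply in terms of pb becomes qs = -191 + 6.5(pb + 19) = -67.5 + 6.5pb. Setting this equal to demand: 379 - 3pb = -67.5 + 6.5pb, so pb = 47.
Sellers receive ps = 47 + 19 = 66; q' = 379 − 3·47 = 238.
The subsidy expands output by 238 − 199 = 39 past the efficient level; on those units the gap between marginal cost and willingness to pay runs from 0 up to 19.
DWL = ½ × 19 × 39 = 370.5.

Deadweight loss = £370.5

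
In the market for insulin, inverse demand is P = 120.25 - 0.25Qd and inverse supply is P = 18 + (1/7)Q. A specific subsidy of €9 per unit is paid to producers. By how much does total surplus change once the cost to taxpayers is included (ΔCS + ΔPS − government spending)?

Net change in total surplus = -1134/11

Pre-subsidy: 120.25 - 0.25Q = 18 + (1/7)Q gives Q* = 2863/11 and P* = 607/11.
With the subsidy, sellers receive Ps = Pb + 9 for each unit, where Pb is the price buyers pay.
On the curves, Pb = 120.25 - 0.25Q and Ps = 18 + (1/7)Q; the wedge Ps − Pb = 9 gives 18 + (1/7)Q − (120.25 - 0.25Q) = 9, so Q' = 3115/11.
Then Pb = 120.25 − 0.25·(3115/11) = 544/11 and Ps = 18 + (1/7)·(3115/11) = 643/11.
ΔCS = ½(2863/11 + 3115/11)(607/11 − 544/11) = 188307/121; ΔPS = ½(2863/11 + 3115/11)(643/11 − 607/11) = 107604/121.
Government spending = 9 × 3115/11 = 28035/11.
Net change = 188307/121 + 107604/121 − 28035/11 = -1134/11. The loss equals the DWL triangle ½·9·252/11.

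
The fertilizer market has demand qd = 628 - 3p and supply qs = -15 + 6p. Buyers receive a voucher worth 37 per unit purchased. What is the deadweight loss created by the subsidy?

Pre-subsidy: 628 - 3p = -15 + 6p gives p* = 643/9, q* = 1241/3.
With the rebate, buyers effectively pay pb = ps − 37, where ps is the price sellers receive.
Demand in terms of ps becomes qd = 628 − 3(ps − 37) = 739 - 3ps. Setting this equal to supply: 739 - 3ps = -15 + 6ps, so ps = 754/9.
Buyers pay pb = 754/9 − 37 = 421/9; q' = -15 + 6·(754/9) = 1463/3.
The subsidy expands output by 1463/3 − 1241/3 = 74 past the efficient level; on those units the gap between marginal cost and willingness to pay runs from 0 up to 37.
DWL = ½ × 37 × 74 = 1369.

Deadweight loss = 1369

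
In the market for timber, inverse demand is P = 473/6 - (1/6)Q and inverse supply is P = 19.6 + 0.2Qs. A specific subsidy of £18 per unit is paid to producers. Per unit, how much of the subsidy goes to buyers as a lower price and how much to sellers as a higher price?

Buyers gain 90/11 per unit; sellers gain 108/11 per unit

Pre-subsidy: 473/6 - (1/6)Q = 19.6 + 0.2Q gives Q* = 1777/11 and P* = 571/11.
With the subsidy, sellers receive Ps = Pb + 18 for each unit, where Pb is the price buyers pay.
On the curves, Pb = 473/6 - (1/6)Q and Ps = 19.6 + 0.2Q; the wedge Ps − Pb = 18 gives 19.6 + 0.2Q − (473/6 - (1/6)Q) = 18, so Q' = 2317/11.
Then Pb = 473/6 − (1/6)·(2317/11) = 481/11 and Ps = 19.6 + 0.2·(2317/11) = 679/11.
Buyers' price falls by P* − Pb = 571/11 − 481/11 = 90/11; sellers' price rises by Ps − P* = 679/11 − 571/11 = 108/11.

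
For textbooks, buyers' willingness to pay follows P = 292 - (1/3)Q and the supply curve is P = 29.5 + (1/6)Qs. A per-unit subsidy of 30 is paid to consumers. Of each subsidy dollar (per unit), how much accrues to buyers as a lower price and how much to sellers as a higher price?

Buyers gain 20 per unit; sellers gain 10 per unit

Pre-subsidy: 292 - (1/3)Q = 29.5 + (1/6)Q gives Q* = 525 and P* = 117.
With the rebate, buyers effectively pay Pb = Ps − 30, where Ps is the price sellers receive.
On the curves, Pb = 292 - (1/3)Q and Ps = 29.5 + (1/6)Q; the wedge Ps − Pb = 30 gives 29.5 + (1/6)Q − (292 - (1/3)Q) = 30, so Q' = 585.
Then Pb = 292 − (1/3)·585 = 97 and Ps = 29.5 + (1/6)·585 = 127.
Buyers' price falls by P* − Pb = 117 − 97 = 20; sellers' price rises by Ps − P* = 127 − 117 = 10.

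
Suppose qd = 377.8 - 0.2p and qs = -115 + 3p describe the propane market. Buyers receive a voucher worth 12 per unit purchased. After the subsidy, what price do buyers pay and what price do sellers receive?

Buyers pay 142.75; sellers receive 154.75

Pre-subsidy: 377.8 - 0.2p = -115 + 3p gives p* = 154, q* = 347.
With the rebate, buyers effectively pay pb = ps − 12, where ps is the price sellers receive.
Demand in terms of ps becomes qd = 377.8 − 0.2(ps − 12) = 380.2 - 0.2ps. Setting this equal to supply: 380.2 - 0.2ps = -115 + 3ps, so ps = 154.75.
Buyers pay pb = 154.75 − 12 = 142.75; q' = -115 + 3·154.75 = 349.25.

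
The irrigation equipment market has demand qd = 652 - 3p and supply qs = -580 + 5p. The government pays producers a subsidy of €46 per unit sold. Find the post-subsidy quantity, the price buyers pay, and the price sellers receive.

q' = 276.25; buyers pay €125.25; sellers receive €171.25

Pre-subsidy: 652 - 3p = -580 + 5p gives p* = 154, q* = 190.
With the subsidy, sellers receive ps = pb + 46 for each unit, where pb is the price buyers pay.
Supply in terms of pb becomes qs = -580 + 5(pb + 46) = -350 + 5pb. Setting this equal to demand: 652 - 3pb = -350 + 5pb, so pb = 125.25.
Sellers receive ps = 125.25 + 46 = 171.25; q' = 652 − 3·125.25 = 276.25.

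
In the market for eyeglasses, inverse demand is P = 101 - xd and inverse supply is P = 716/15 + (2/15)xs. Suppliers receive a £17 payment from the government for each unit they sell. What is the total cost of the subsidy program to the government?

Pre-subsidy: 101 - x = 716/15 + (2/15)x gives x* = 47 and P* = 54.
With the subsidy, sellers receive Ps = Pb + 17 for each unit, where Pb is the price buyers pay.
On the curves, Pb = 101 - x and Ps = 716/15 + (2/15)x; the wedge Ps − Pb = 17 gives 716/15 + (2/15)x − (101 - x) = 17, so x' = 62.
Then Pb = 101 − 1·62 = 39 and Ps = 716/15 + (2/15)·62 = 56.
Government outlay = subsidy × quantity = 17 × 62 = 1054.

Government cost = £1054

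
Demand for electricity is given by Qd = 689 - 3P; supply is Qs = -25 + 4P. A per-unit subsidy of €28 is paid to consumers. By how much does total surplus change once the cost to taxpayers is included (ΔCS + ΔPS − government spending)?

Pre-subsidy: 689 - 3P = -25 + 4P gives P* = 102, Q* = 383.
With the rebate, buyers effectively pay Pb = Ps − 28, where Ps is the price sellers receive.
Demand in terms of Ps becomes Qd = 689 − 3(Ps − 28) = 773 - 3Ps. Setting this equal to supply: 773 - 3Ps = -25 + 4Ps, so Ps = 114.
Buyers pay Pb = 114 − 28 = 86; Q' = -25 + 4·114 = 431.
ΔCS = ½(383 + 431)(102 − 86) = 6512; ΔPS = ½(383 + 431)(114 − 102) = 4884.
Government spending = 28 × 431 = 12068.
Net change = 6512 + 4884 − 12068 = -672. The loss equals the DWL triangle ½·28·48.

Net change in total surplus = -€672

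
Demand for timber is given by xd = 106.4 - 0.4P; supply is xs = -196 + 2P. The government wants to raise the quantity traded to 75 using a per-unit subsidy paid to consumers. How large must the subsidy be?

Required subsidy s = 57 per unit

At x = 75, invert demand for the buyer price: Pb = (106.4 − 75)/0.4 = 78.5; invert supply for the seller price: Ps = (75 − (-196))/2 = 135.5.
The subsidy must fill the gap: s = Ps − Pb = 135.5 − 78.5 = 57.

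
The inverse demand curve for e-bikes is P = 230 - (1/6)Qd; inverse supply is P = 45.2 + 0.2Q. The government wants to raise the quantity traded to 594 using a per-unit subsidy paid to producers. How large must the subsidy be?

Required subsidy s = 33 per unit

At Q = 594, from the demand curve buyers pay Pb = 230 − (1/6)·594 = 131; from the supply curve sellers need Ps = 45.2 + 0.2·594 = 164.
The subsidy must fill the gap: s = Ps − Pb = 164 − 131 = 33.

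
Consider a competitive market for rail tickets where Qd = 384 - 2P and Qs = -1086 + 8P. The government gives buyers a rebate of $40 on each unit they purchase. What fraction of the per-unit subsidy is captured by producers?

Producer share = 0.2

Pre-subsidy: 384 - 2P = -1086 + 8P gives P* = 147, Q* = 90.
With the rebate, buyers effectively pay Pb = Ps − 40, where Ps is the price sellers receive.
Demand in terms of Ps becomes Qd = 384 − 2(Ps − 40) = 464 - 2Ps. Setting this equal to supply: 464 - 2Ps = -1086 + 8Ps, so Ps = 155.
Buyers pay Pb = 155 − 40 = 115; Q' = -1086 + 8·155 = 154.
Buyers' price falls by P* − Pb = 147 − 115 = 32; sellers' price rises by Ps − P* = 155 − 147 = 8.
So producers capture 8/40 = 0.2 of each unit of subsidy.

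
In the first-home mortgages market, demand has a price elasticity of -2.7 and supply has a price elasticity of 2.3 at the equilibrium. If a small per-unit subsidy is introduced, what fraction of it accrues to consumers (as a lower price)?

Consumer share = 0.46

For a small subsidy around the equilibrium, the benefit split depends on the relative slopes, which at a point are proportional to the elasticities.
Buyer share = εs/(εs + |εd|) = 2.3/(2.3 + 2.7) = 0.46; seller share = |εd|/(εs + |εd|) = 0.54.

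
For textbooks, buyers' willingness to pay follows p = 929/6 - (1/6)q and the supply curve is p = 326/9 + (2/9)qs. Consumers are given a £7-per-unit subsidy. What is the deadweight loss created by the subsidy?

Pre-subsidy: 929/6 - (1/6)q = 326/9 + (2/9)q gives q* = 305 and p* = 104.
With the rebate, buyers effectively pay pb = ps − 7, where ps is the price sellers receive.
On the curves, pb = 929/6 - (1/6)q and ps = 326/9 + (2/9)q; the wedge ps − pb = 7 gives 326/9 + (2/9)q − (929/6 - (1/6)q) = 7, so q' = 323.
Then pb = 929/6 − (1/6)·323 = 101 and ps = 326/9 + (2/9)·323 = 108.
The subsidy expands output by 323 − 305 = 18 past the efficient level; on those units the gap between marginal cost and willingness to pay runs from 0 up to 7.
DWL = ½ × 7 × 18 = 63.

Deadweight loss = £63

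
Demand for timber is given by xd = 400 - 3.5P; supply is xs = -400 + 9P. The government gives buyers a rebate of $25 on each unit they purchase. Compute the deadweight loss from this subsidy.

Deadweight loss = $787.5

Pre-subsidy: 400 - 3.5P = -400 + 9P gives P* = 64, x* = 176.
With the rebate, buyers effectively pay Pb = Ps − 25, where Ps is the price sellers receive.
Demand in terms of Ps becomes xd = 400 − 3.5(Ps − 25) = 487.5 - 3.5Ps. Setting this equal to supply: 487.5 - 3.5Ps = -400 + 9Ps, so Ps = 71.
Buyers pay Pb = 71 − 25 = 46; x' = -400 + 9·71 = 239.
The subsidy expands output by 239 − 176 = 63 past the efficient level; on those units the gap between marginal cost and willingness to pay runs from 0 up to 25.
DWL = ½ × 25 × 63 = 787.5.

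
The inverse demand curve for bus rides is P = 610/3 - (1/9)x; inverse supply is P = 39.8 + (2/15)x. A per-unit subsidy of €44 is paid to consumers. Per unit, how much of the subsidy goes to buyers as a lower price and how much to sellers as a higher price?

Buyers gain €20 per unit; sellers gain €24 per unit

Pre-subsidy: 610/3 - (1/9)x = 39.8 + (2/15)x gives x* = 669 and P* = 129.
With the rebate, buyers effectively pay Pb = Ps − 44, where Ps is the price sellers receive.
On the curves, Pb = 610/3 - (1/9)x and Ps = 39.8 + (2/15)x; the wedge Ps − Pb = 44 gives 39.8 + (2/15)x − (610/3 - (1/9)x) = 44, so x' = 849.
Then Pb = 610/3 − (1/9)·849 = 109 and Ps = 39.8 + (2/15)·849 = 153.
Buyers' price falls by P* − Pb = 129 − 109 = 20; sellers' price rises by Ps − P* = 153 − 129 = 24.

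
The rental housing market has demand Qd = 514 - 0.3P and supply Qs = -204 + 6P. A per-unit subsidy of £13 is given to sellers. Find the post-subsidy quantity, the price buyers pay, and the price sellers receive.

Q' = 10154/21; buyers pay 6400/63; sellers receive 7219/63

Pre-subsidy: 514 - 0.3P = -204 + 6P gives P* = 7180/63, Q* = 10076/21.
With the subsidy, sellers receive Ps = Pb + 13 for each unit, where Pb is the price buyers pay.
Supply in terms of Pb becomes Qs = -204 + 6(Pb + 13) = -126 + 6Pb. Setting this equal to demand: 514 - 0.3Pb = -126 + 6Pb, so Pb = 6400/63.
Sellers receive Ps = 6400/63 + 13 = 7219/63; Q' = 514 − 0.3·(6400/63) = 10154/21.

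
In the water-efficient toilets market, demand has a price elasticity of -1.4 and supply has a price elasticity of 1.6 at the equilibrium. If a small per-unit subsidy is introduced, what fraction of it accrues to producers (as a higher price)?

For a small subsidy around the equilibrium, the benefit split depends on the relative slopes, which at a point are proportional to the elasticities.
Buyer share = εs/(εs + |εd|) = 1.6/(1.6 + 1.4) = 8/15; seller share = |εd|/(εs + |εd|) = 7/15.
So producers capture 7/15 of the subsidy.

Producer share = 7/15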